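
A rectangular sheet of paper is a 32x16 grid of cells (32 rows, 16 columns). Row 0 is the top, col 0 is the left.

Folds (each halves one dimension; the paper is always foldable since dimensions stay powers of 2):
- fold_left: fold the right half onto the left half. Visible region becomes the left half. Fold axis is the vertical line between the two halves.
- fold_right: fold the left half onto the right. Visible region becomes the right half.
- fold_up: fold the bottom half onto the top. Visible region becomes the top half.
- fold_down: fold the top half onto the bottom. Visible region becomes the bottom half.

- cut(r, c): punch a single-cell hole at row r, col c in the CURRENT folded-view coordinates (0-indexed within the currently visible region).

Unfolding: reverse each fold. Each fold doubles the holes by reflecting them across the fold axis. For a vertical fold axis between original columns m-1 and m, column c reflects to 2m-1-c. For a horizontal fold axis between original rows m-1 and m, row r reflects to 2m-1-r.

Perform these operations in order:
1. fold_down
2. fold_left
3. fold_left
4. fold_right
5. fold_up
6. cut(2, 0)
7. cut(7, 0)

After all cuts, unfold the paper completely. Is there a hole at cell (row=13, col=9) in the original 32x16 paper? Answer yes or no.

Op 1 fold_down: fold axis h@16; visible region now rows[16,32) x cols[0,16) = 16x16
Op 2 fold_left: fold axis v@8; visible region now rows[16,32) x cols[0,8) = 16x8
Op 3 fold_left: fold axis v@4; visible region now rows[16,32) x cols[0,4) = 16x4
Op 4 fold_right: fold axis v@2; visible region now rows[16,32) x cols[2,4) = 16x2
Op 5 fold_up: fold axis h@24; visible region now rows[16,24) x cols[2,4) = 8x2
Op 6 cut(2, 0): punch at orig (18,2); cuts so far [(18, 2)]; region rows[16,24) x cols[2,4) = 8x2
Op 7 cut(7, 0): punch at orig (23,2); cuts so far [(18, 2), (23, 2)]; region rows[16,24) x cols[2,4) = 8x2
Unfold 1 (reflect across h@24): 4 holes -> [(18, 2), (23, 2), (24, 2), (29, 2)]
Unfold 2 (reflect across v@2): 8 holes -> [(18, 1), (18, 2), (23, 1), (23, 2), (24, 1), (24, 2), (29, 1), (29, 2)]
Unfold 3 (reflect across v@4): 16 holes -> [(18, 1), (18, 2), (18, 5), (18, 6), (23, 1), (23, 2), (23, 5), (23, 6), (24, 1), (24, 2), (24, 5), (24, 6), (29, 1), (29, 2), (29, 5), (29, 6)]
Unfold 4 (reflect across v@8): 32 holes -> [(18, 1), (18, 2), (18, 5), (18, 6), (18, 9), (18, 10), (18, 13), (18, 14), (23, 1), (23, 2), (23, 5), (23, 6), (23, 9), (23, 10), (23, 13), (23, 14), (24, 1), (24, 2), (24, 5), (24, 6), (24, 9), (24, 10), (24, 13), (24, 14), (29, 1), (29, 2), (29, 5), (29, 6), (29, 9), (29, 10), (29, 13), (29, 14)]
Unfold 5 (reflect across h@16): 64 holes -> [(2, 1), (2, 2), (2, 5), (2, 6), (2, 9), (2, 10), (2, 13), (2, 14), (7, 1), (7, 2), (7, 5), (7, 6), (7, 9), (7, 10), (7, 13), (7, 14), (8, 1), (8, 2), (8, 5), (8, 6), (8, 9), (8, 10), (8, 13), (8, 14), (13, 1), (13, 2), (13, 5), (13, 6), (13, 9), (13, 10), (13, 13), (13, 14), (18, 1), (18, 2), (18, 5), (18, 6), (18, 9), (18, 10), (18, 13), (18, 14), (23, 1), (23, 2), (23, 5), (23, 6), (23, 9), (23, 10), (23, 13), (23, 14), (24, 1), (24, 2), (24, 5), (24, 6), (24, 9), (24, 10), (24, 13), (24, 14), (29, 1), (29, 2), (29, 5), (29, 6), (29, 9), (29, 10), (29, 13), (29, 14)]
Holes: [(2, 1), (2, 2), (2, 5), (2, 6), (2, 9), (2, 10), (2, 13), (2, 14), (7, 1), (7, 2), (7, 5), (7, 6), (7, 9), (7, 10), (7, 13), (7, 14), (8, 1), (8, 2), (8, 5), (8, 6), (8, 9), (8, 10), (8, 13), (8, 14), (13, 1), (13, 2), (13, 5), (13, 6), (13, 9), (13, 10), (13, 13), (13, 14), (18, 1), (18, 2), (18, 5), (18, 6), (18, 9), (18, 10), (18, 13), (18, 14), (23, 1), (23, 2), (23, 5), (23, 6), (23, 9), (23, 10), (23, 13), (23, 14), (24, 1), (24, 2), (24, 5), (24, 6), (24, 9), (24, 10), (24, 13), (24, 14), (29, 1), (29, 2), (29, 5), (29, 6), (29, 9), (29, 10), (29, 13), (29, 14)]

Answer: yes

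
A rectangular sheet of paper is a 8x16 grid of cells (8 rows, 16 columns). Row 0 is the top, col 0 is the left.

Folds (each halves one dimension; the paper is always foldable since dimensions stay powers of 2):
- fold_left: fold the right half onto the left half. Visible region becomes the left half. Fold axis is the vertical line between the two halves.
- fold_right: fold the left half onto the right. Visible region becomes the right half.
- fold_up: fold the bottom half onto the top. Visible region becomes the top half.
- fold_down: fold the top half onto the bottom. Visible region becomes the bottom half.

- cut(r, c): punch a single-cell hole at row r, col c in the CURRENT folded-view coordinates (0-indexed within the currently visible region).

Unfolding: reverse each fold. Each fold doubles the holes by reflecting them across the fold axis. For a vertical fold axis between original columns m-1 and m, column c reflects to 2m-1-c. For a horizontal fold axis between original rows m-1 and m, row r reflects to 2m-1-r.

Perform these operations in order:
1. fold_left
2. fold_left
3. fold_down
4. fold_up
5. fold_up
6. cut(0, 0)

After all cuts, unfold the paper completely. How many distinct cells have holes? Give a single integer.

Answer: 32

Derivation:
Op 1 fold_left: fold axis v@8; visible region now rows[0,8) x cols[0,8) = 8x8
Op 2 fold_left: fold axis v@4; visible region now rows[0,8) x cols[0,4) = 8x4
Op 3 fold_down: fold axis h@4; visible region now rows[4,8) x cols[0,4) = 4x4
Op 4 fold_up: fold axis h@6; visible region now rows[4,6) x cols[0,4) = 2x4
Op 5 fold_up: fold axis h@5; visible region now rows[4,5) x cols[0,4) = 1x4
Op 6 cut(0, 0): punch at orig (4,0); cuts so far [(4, 0)]; region rows[4,5) x cols[0,4) = 1x4
Unfold 1 (reflect across h@5): 2 holes -> [(4, 0), (5, 0)]
Unfold 2 (reflect across h@6): 4 holes -> [(4, 0), (5, 0), (6, 0), (7, 0)]
Unfold 3 (reflect across h@4): 8 holes -> [(0, 0), (1, 0), (2, 0), (3, 0), (4, 0), (5, 0), (6, 0), (7, 0)]
Unfold 4 (reflect across v@4): 16 holes -> [(0, 0), (0, 7), (1, 0), (1, 7), (2, 0), (2, 7), (3, 0), (3, 7), (4, 0), (4, 7), (5, 0), (5, 7), (6, 0), (6, 7), (7, 0), (7, 7)]
Unfold 5 (reflect across v@8): 32 holes -> [(0, 0), (0, 7), (0, 8), (0, 15), (1, 0), (1, 7), (1, 8), (1, 15), (2, 0), (2, 7), (2, 8), (2, 15), (3, 0), (3, 7), (3, 8), (3, 15), (4, 0), (4, 7), (4, 8), (4, 15), (5, 0), (5, 7), (5, 8), (5, 15), (6, 0), (6, 7), (6, 8), (6, 15), (7, 0), (7, 7), (7, 8), (7, 15)]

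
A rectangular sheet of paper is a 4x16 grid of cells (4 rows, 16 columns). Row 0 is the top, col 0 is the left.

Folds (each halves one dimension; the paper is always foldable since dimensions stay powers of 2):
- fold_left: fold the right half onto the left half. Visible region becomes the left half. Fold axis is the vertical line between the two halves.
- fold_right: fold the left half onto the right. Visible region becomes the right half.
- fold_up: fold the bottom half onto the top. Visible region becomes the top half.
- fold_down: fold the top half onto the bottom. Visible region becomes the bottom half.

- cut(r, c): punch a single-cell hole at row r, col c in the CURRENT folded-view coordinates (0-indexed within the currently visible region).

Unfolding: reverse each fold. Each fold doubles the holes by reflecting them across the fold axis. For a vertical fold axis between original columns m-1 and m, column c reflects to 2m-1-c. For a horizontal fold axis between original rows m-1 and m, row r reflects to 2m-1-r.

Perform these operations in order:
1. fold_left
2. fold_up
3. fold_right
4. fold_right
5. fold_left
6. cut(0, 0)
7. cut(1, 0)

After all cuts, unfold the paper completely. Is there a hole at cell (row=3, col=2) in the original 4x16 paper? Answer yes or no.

Op 1 fold_left: fold axis v@8; visible region now rows[0,4) x cols[0,8) = 4x8
Op 2 fold_up: fold axis h@2; visible region now rows[0,2) x cols[0,8) = 2x8
Op 3 fold_right: fold axis v@4; visible region now rows[0,2) x cols[4,8) = 2x4
Op 4 fold_right: fold axis v@6; visible region now rows[0,2) x cols[6,8) = 2x2
Op 5 fold_left: fold axis v@7; visible region now rows[0,2) x cols[6,7) = 2x1
Op 6 cut(0, 0): punch at orig (0,6); cuts so far [(0, 6)]; region rows[0,2) x cols[6,7) = 2x1
Op 7 cut(1, 0): punch at orig (1,6); cuts so far [(0, 6), (1, 6)]; region rows[0,2) x cols[6,7) = 2x1
Unfold 1 (reflect across v@7): 4 holes -> [(0, 6), (0, 7), (1, 6), (1, 7)]
Unfold 2 (reflect across v@6): 8 holes -> [(0, 4), (0, 5), (0, 6), (0, 7), (1, 4), (1, 5), (1, 6), (1, 7)]
Unfold 3 (reflect across v@4): 16 holes -> [(0, 0), (0, 1), (0, 2), (0, 3), (0, 4), (0, 5), (0, 6), (0, 7), (1, 0), (1, 1), (1, 2), (1, 3), (1, 4), (1, 5), (1, 6), (1, 7)]
Unfold 4 (reflect across h@2): 32 holes -> [(0, 0), (0, 1), (0, 2), (0, 3), (0, 4), (0, 5), (0, 6), (0, 7), (1, 0), (1, 1), (1, 2), (1, 3), (1, 4), (1, 5), (1, 6), (1, 7), (2, 0), (2, 1), (2, 2), (2, 3), (2, 4), (2, 5), (2, 6), (2, 7), (3, 0), (3, 1), (3, 2), (3, 3), (3, 4), (3, 5), (3, 6), (3, 7)]
Unfold 5 (reflect across v@8): 64 holes -> [(0, 0), (0, 1), (0, 2), (0, 3), (0, 4), (0, 5), (0, 6), (0, 7), (0, 8), (0, 9), (0, 10), (0, 11), (0, 12), (0, 13), (0, 14), (0, 15), (1, 0), (1, 1), (1, 2), (1, 3), (1, 4), (1, 5), (1, 6), (1, 7), (1, 8), (1, 9), (1, 10), (1, 11), (1, 12), (1, 13), (1, 14), (1, 15), (2, 0), (2, 1), (2, 2), (2, 3), (2, 4), (2, 5), (2, 6), (2, 7), (2, 8), (2, 9), (2, 10), (2, 11), (2, 12), (2, 13), (2, 14), (2, 15), (3, 0), (3, 1), (3, 2), (3, 3), (3, 4), (3, 5), (3, 6), (3, 7), (3, 8), (3, 9), (3, 10), (3, 11), (3, 12), (3, 13), (3, 14), (3, 15)]
Holes: [(0, 0), (0, 1), (0, 2), (0, 3), (0, 4), (0, 5), (0, 6), (0, 7), (0, 8), (0, 9), (0, 10), (0, 11), (0, 12), (0, 13), (0, 14), (0, 15), (1, 0), (1, 1), (1, 2), (1, 3), (1, 4), (1, 5), (1, 6), (1, 7), (1, 8), (1, 9), (1, 10), (1, 11), (1, 12), (1, 13), (1, 14), (1, 15), (2, 0), (2, 1), (2, 2), (2, 3), (2, 4), (2, 5), (2, 6), (2, 7), (2, 8), (2, 9), (2, 10), (2, 11), (2, 12), (2, 13), (2, 14), (2, 15), (3, 0), (3, 1), (3, 2), (3, 3), (3, 4), (3, 5), (3, 6), (3, 7), (3, 8), (3, 9), (3, 10), (3, 11), (3, 12), (3, 13), (3, 14), (3, 15)]

Answer: yes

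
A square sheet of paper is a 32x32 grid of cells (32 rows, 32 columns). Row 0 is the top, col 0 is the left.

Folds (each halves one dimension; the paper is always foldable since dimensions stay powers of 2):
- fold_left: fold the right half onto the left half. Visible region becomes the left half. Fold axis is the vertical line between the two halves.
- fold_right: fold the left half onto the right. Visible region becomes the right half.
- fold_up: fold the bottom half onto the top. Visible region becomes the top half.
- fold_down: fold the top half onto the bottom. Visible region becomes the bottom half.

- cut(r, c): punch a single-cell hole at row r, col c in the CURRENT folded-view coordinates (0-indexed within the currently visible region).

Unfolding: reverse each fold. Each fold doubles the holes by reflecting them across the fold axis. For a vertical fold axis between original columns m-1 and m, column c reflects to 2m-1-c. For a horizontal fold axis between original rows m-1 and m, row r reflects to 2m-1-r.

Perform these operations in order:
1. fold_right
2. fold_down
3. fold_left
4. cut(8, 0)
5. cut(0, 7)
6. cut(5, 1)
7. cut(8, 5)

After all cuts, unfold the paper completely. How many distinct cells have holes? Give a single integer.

Answer: 32

Derivation:
Op 1 fold_right: fold axis v@16; visible region now rows[0,32) x cols[16,32) = 32x16
Op 2 fold_down: fold axis h@16; visible region now rows[16,32) x cols[16,32) = 16x16
Op 3 fold_left: fold axis v@24; visible region now rows[16,32) x cols[16,24) = 16x8
Op 4 cut(8, 0): punch at orig (24,16); cuts so far [(24, 16)]; region rows[16,32) x cols[16,24) = 16x8
Op 5 cut(0, 7): punch at orig (16,23); cuts so far [(16, 23), (24, 16)]; region rows[16,32) x cols[16,24) = 16x8
Op 6 cut(5, 1): punch at orig (21,17); cuts so far [(16, 23), (21, 17), (24, 16)]; region rows[16,32) x cols[16,24) = 16x8
Op 7 cut(8, 5): punch at orig (24,21); cuts so far [(16, 23), (21, 17), (24, 16), (24, 21)]; region rows[16,32) x cols[16,24) = 16x8
Unfold 1 (reflect across v@24): 8 holes -> [(16, 23), (16, 24), (21, 17), (21, 30), (24, 16), (24, 21), (24, 26), (24, 31)]
Unfold 2 (reflect across h@16): 16 holes -> [(7, 16), (7, 21), (7, 26), (7, 31), (10, 17), (10, 30), (15, 23), (15, 24), (16, 23), (16, 24), (21, 17), (21, 30), (24, 16), (24, 21), (24, 26), (24, 31)]
Unfold 3 (reflect across v@16): 32 holes -> [(7, 0), (7, 5), (7, 10), (7, 15), (7, 16), (7, 21), (7, 26), (7, 31), (10, 1), (10, 14), (10, 17), (10, 30), (15, 7), (15, 8), (15, 23), (15, 24), (16, 7), (16, 8), (16, 23), (16, 24), (21, 1), (21, 14), (21, 17), (21, 30), (24, 0), (24, 5), (24, 10), (24, 15), (24, 16), (24, 21), (24, 26), (24, 31)]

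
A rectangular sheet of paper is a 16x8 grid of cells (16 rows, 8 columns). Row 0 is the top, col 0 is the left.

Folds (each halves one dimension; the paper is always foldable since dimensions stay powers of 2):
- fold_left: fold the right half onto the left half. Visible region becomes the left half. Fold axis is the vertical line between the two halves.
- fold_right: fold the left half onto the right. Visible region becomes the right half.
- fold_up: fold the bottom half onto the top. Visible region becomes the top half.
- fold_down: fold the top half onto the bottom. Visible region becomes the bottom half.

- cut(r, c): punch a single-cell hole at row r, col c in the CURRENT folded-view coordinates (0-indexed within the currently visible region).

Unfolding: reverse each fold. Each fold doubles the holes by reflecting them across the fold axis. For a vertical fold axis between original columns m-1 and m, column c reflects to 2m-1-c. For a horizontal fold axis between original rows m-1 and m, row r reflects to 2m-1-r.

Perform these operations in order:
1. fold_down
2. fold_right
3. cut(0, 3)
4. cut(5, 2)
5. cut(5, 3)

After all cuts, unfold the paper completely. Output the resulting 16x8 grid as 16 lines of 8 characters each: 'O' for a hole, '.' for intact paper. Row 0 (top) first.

Op 1 fold_down: fold axis h@8; visible region now rows[8,16) x cols[0,8) = 8x8
Op 2 fold_right: fold axis v@4; visible region now rows[8,16) x cols[4,8) = 8x4
Op 3 cut(0, 3): punch at orig (8,7); cuts so far [(8, 7)]; region rows[8,16) x cols[4,8) = 8x4
Op 4 cut(5, 2): punch at orig (13,6); cuts so far [(8, 7), (13, 6)]; region rows[8,16) x cols[4,8) = 8x4
Op 5 cut(5, 3): punch at orig (13,7); cuts so far [(8, 7), (13, 6), (13, 7)]; region rows[8,16) x cols[4,8) = 8x4
Unfold 1 (reflect across v@4): 6 holes -> [(8, 0), (8, 7), (13, 0), (13, 1), (13, 6), (13, 7)]
Unfold 2 (reflect across h@8): 12 holes -> [(2, 0), (2, 1), (2, 6), (2, 7), (7, 0), (7, 7), (8, 0), (8, 7), (13, 0), (13, 1), (13, 6), (13, 7)]

Answer: ........
........
OO....OO
........
........
........
........
O......O
O......O
........
........
........
........
OO....OO
........
........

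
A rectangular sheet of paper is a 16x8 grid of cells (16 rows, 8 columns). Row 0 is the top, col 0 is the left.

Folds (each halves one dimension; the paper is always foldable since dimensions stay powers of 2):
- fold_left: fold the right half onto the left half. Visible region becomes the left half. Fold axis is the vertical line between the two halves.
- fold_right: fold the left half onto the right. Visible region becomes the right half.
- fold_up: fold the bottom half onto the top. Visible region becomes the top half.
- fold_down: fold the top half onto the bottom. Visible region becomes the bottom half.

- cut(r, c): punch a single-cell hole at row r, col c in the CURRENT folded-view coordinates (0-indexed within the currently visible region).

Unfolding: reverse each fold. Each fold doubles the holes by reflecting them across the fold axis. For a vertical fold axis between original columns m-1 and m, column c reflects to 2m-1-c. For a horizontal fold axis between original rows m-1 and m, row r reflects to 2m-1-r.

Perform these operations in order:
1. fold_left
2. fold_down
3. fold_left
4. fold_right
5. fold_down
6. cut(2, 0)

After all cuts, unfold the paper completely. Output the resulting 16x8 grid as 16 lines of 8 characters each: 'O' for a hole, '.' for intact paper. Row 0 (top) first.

Op 1 fold_left: fold axis v@4; visible region now rows[0,16) x cols[0,4) = 16x4
Op 2 fold_down: fold axis h@8; visible region now rows[8,16) x cols[0,4) = 8x4
Op 3 fold_left: fold axis v@2; visible region now rows[8,16) x cols[0,2) = 8x2
Op 4 fold_right: fold axis v@1; visible region now rows[8,16) x cols[1,2) = 8x1
Op 5 fold_down: fold axis h@12; visible region now rows[12,16) x cols[1,2) = 4x1
Op 6 cut(2, 0): punch at orig (14,1); cuts so far [(14, 1)]; region rows[12,16) x cols[1,2) = 4x1
Unfold 1 (reflect across h@12): 2 holes -> [(9, 1), (14, 1)]
Unfold 2 (reflect across v@1): 4 holes -> [(9, 0), (9, 1), (14, 0), (14, 1)]
Unfold 3 (reflect across v@2): 8 holes -> [(9, 0), (9, 1), (9, 2), (9, 3), (14, 0), (14, 1), (14, 2), (14, 3)]
Unfold 4 (reflect across h@8): 16 holes -> [(1, 0), (1, 1), (1, 2), (1, 3), (6, 0), (6, 1), (6, 2), (6, 3), (9, 0), (9, 1), (9, 2), (9, 3), (14, 0), (14, 1), (14, 2), (14, 3)]
Unfold 5 (reflect across v@4): 32 holes -> [(1, 0), (1, 1), (1, 2), (1, 3), (1, 4), (1, 5), (1, 6), (1, 7), (6, 0), (6, 1), (6, 2), (6, 3), (6, 4), (6, 5), (6, 6), (6, 7), (9, 0), (9, 1), (9, 2), (9, 3), (9, 4), (9, 5), (9, 6), (9, 7), (14, 0), (14, 1), (14, 2), (14, 3), (14, 4), (14, 5), (14, 6), (14, 7)]

Answer: ........
OOOOOOOO
........
........
........
........
OOOOOOOO
........
........
OOOOOOOO
........
........
........
........
OOOOOOOO
........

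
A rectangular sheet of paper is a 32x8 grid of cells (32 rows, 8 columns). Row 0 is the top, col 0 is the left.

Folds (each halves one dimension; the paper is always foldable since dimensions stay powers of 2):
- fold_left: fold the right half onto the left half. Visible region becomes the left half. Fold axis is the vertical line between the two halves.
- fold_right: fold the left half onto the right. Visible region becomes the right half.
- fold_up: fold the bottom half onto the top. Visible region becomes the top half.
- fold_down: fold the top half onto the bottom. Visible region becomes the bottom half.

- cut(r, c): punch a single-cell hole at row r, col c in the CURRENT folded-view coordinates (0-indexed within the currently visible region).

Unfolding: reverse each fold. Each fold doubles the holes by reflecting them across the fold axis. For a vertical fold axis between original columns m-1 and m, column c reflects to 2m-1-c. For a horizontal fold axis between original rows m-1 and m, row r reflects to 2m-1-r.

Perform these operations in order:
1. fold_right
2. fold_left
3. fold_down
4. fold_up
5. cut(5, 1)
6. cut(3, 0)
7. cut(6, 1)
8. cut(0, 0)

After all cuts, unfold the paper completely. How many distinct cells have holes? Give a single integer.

Answer: 64

Derivation:
Op 1 fold_right: fold axis v@4; visible region now rows[0,32) x cols[4,8) = 32x4
Op 2 fold_left: fold axis v@6; visible region now rows[0,32) x cols[4,6) = 32x2
Op 3 fold_down: fold axis h@16; visible region now rows[16,32) x cols[4,6) = 16x2
Op 4 fold_up: fold axis h@24; visible region now rows[16,24) x cols[4,6) = 8x2
Op 5 cut(5, 1): punch at orig (21,5); cuts so far [(21, 5)]; region rows[16,24) x cols[4,6) = 8x2
Op 6 cut(3, 0): punch at orig (19,4); cuts so far [(19, 4), (21, 5)]; region rows[16,24) x cols[4,6) = 8x2
Op 7 cut(6, 1): punch at orig (22,5); cuts so far [(19, 4), (21, 5), (22, 5)]; region rows[16,24) x cols[4,6) = 8x2
Op 8 cut(0, 0): punch at orig (16,4); cuts so far [(16, 4), (19, 4), (21, 5), (22, 5)]; region rows[16,24) x cols[4,6) = 8x2
Unfold 1 (reflect across h@24): 8 holes -> [(16, 4), (19, 4), (21, 5), (22, 5), (25, 5), (26, 5), (28, 4), (31, 4)]
Unfold 2 (reflect across h@16): 16 holes -> [(0, 4), (3, 4), (5, 5), (6, 5), (9, 5), (10, 5), (12, 4), (15, 4), (16, 4), (19, 4), (21, 5), (22, 5), (25, 5), (26, 5), (28, 4), (31, 4)]
Unfold 3 (reflect across v@6): 32 holes -> [(0, 4), (0, 7), (3, 4), (3, 7), (5, 5), (5, 6), (6, 5), (6, 6), (9, 5), (9, 6), (10, 5), (10, 6), (12, 4), (12, 7), (15, 4), (15, 7), (16, 4), (16, 7), (19, 4), (19, 7), (21, 5), (21, 6), (22, 5), (22, 6), (25, 5), (25, 6), (26, 5), (26, 6), (28, 4), (28, 7), (31, 4), (31, 7)]
Unfold 4 (reflect across v@4): 64 holes -> [(0, 0), (0, 3), (0, 4), (0, 7), (3, 0), (3, 3), (3, 4), (3, 7), (5, 1), (5, 2), (5, 5), (5, 6), (6, 1), (6, 2), (6, 5), (6, 6), (9, 1), (9, 2), (9, 5), (9, 6), (10, 1), (10, 2), (10, 5), (10, 6), (12, 0), (12, 3), (12, 4), (12, 7), (15, 0), (15, 3), (15, 4), (15, 7), (16, 0), (16, 3), (16, 4), (16, 7), (19, 0), (19, 3), (19, 4), (19, 7), (21, 1), (21, 2), (21, 5), (21, 6), (22, 1), (22, 2), (22, 5), (22, 6), (25, 1), (25, 2), (25, 5), (25, 6), (26, 1), (26, 2), (26, 5), (26, 6), (28, 0), (28, 3), (28, 4), (28, 7), (31, 0), (31, 3), (31, 4), (31, 7)]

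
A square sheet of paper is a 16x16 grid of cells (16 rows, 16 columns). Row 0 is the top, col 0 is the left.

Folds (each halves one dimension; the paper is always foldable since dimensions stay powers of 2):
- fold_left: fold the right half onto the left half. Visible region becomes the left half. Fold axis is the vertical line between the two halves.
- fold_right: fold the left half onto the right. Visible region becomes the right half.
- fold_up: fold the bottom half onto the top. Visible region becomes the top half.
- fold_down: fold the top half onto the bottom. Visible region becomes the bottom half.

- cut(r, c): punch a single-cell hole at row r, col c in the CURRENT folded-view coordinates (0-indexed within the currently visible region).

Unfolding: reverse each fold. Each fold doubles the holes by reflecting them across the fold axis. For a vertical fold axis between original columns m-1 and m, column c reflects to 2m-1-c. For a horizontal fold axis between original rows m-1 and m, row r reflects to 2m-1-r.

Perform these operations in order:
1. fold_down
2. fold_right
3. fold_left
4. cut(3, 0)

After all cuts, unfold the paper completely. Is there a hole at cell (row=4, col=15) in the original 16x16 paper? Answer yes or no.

Op 1 fold_down: fold axis h@8; visible region now rows[8,16) x cols[0,16) = 8x16
Op 2 fold_right: fold axis v@8; visible region now rows[8,16) x cols[8,16) = 8x8
Op 3 fold_left: fold axis v@12; visible region now rows[8,16) x cols[8,12) = 8x4
Op 4 cut(3, 0): punch at orig (11,8); cuts so far [(11, 8)]; region rows[8,16) x cols[8,12) = 8x4
Unfold 1 (reflect across v@12): 2 holes -> [(11, 8), (11, 15)]
Unfold 2 (reflect across v@8): 4 holes -> [(11, 0), (11, 7), (11, 8), (11, 15)]
Unfold 3 (reflect across h@8): 8 holes -> [(4, 0), (4, 7), (4, 8), (4, 15), (11, 0), (11, 7), (11, 8), (11, 15)]
Holes: [(4, 0), (4, 7), (4, 8), (4, 15), (11, 0), (11, 7), (11, 8), (11, 15)]

Answer: yes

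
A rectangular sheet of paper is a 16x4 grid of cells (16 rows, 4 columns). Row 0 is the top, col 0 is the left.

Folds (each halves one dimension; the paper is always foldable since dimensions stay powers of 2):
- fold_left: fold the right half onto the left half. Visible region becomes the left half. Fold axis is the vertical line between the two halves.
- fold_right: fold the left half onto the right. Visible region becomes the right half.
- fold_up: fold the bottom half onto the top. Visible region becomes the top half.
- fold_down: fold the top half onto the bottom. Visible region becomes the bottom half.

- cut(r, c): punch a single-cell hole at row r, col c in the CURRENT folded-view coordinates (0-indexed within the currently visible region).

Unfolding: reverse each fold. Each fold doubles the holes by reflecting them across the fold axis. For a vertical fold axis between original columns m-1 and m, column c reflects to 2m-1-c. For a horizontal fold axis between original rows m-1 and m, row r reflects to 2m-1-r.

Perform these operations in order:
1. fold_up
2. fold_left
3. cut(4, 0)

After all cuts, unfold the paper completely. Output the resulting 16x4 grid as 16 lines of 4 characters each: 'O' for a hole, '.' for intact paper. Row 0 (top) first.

Op 1 fold_up: fold axis h@8; visible region now rows[0,8) x cols[0,4) = 8x4
Op 2 fold_left: fold axis v@2; visible region now rows[0,8) x cols[0,2) = 8x2
Op 3 cut(4, 0): punch at orig (4,0); cuts so far [(4, 0)]; region rows[0,8) x cols[0,2) = 8x2
Unfold 1 (reflect across v@2): 2 holes -> [(4, 0), (4, 3)]
Unfold 2 (reflect across h@8): 4 holes -> [(4, 0), (4, 3), (11, 0), (11, 3)]

Answer: ....
....
....
....
O..O
....
....
....
....
....
....
O..O
....
....
....
....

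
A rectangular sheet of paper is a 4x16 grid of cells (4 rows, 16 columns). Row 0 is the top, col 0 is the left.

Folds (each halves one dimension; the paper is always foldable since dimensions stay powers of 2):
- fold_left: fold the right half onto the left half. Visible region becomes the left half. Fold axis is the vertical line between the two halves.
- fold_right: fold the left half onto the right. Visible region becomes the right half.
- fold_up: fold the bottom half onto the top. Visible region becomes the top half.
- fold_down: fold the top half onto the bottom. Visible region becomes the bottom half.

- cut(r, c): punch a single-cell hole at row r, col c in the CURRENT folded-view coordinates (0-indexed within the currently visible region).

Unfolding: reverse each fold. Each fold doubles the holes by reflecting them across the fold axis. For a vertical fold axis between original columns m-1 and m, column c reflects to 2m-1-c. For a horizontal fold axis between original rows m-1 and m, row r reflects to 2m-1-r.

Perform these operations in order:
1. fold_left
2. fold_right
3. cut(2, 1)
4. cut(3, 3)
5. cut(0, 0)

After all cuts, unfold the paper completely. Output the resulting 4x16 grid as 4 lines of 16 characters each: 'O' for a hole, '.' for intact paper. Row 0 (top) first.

Op 1 fold_left: fold axis v@8; visible region now rows[0,4) x cols[0,8) = 4x8
Op 2 fold_right: fold axis v@4; visible region now rows[0,4) x cols[4,8) = 4x4
Op 3 cut(2, 1): punch at orig (2,5); cuts so far [(2, 5)]; region rows[0,4) x cols[4,8) = 4x4
Op 4 cut(3, 3): punch at orig (3,7); cuts so far [(2, 5), (3, 7)]; region rows[0,4) x cols[4,8) = 4x4
Op 5 cut(0, 0): punch at orig (0,4); cuts so far [(0, 4), (2, 5), (3, 7)]; region rows[0,4) x cols[4,8) = 4x4
Unfold 1 (reflect across v@4): 6 holes -> [(0, 3), (0, 4), (2, 2), (2, 5), (3, 0), (3, 7)]
Unfold 2 (reflect across v@8): 12 holes -> [(0, 3), (0, 4), (0, 11), (0, 12), (2, 2), (2, 5), (2, 10), (2, 13), (3, 0), (3, 7), (3, 8), (3, 15)]

Answer: ...OO......OO...
................
..O..O....O..O..
O......OO......O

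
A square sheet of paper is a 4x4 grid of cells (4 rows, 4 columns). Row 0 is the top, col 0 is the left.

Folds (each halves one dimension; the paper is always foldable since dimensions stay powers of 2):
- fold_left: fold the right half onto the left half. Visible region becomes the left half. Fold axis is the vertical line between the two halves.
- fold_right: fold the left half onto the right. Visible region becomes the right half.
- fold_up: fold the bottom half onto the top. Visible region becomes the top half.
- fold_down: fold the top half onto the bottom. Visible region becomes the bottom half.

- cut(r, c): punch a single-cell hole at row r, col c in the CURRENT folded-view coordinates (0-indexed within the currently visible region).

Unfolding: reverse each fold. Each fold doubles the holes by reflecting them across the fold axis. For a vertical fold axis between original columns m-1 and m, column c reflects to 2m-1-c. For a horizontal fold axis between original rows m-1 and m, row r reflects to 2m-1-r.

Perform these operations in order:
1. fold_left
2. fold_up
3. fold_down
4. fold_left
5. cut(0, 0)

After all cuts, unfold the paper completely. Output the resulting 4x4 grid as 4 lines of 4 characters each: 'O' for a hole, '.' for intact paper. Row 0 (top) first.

Answer: OOOO
OOOO
OOOO
OOOO

Derivation:
Op 1 fold_left: fold axis v@2; visible region now rows[0,4) x cols[0,2) = 4x2
Op 2 fold_up: fold axis h@2; visible region now rows[0,2) x cols[0,2) = 2x2
Op 3 fold_down: fold axis h@1; visible region now rows[1,2) x cols[0,2) = 1x2
Op 4 fold_left: fold axis v@1; visible region now rows[1,2) x cols[0,1) = 1x1
Op 5 cut(0, 0): punch at orig (1,0); cuts so far [(1, 0)]; region rows[1,2) x cols[0,1) = 1x1
Unfold 1 (reflect across v@1): 2 holes -> [(1, 0), (1, 1)]
Unfold 2 (reflect across h@1): 4 holes -> [(0, 0), (0, 1), (1, 0), (1, 1)]
Unfold 3 (reflect across h@2): 8 holes -> [(0, 0), (0, 1), (1, 0), (1, 1), (2, 0), (2, 1), (3, 0), (3, 1)]
Unfold 4 (reflect across v@2): 16 holes -> [(0, 0), (0, 1), (0, 2), (0, 3), (1, 0), (1, 1), (1, 2), (1, 3), (2, 0), (2, 1), (2, 2), (2, 3), (3, 0), (3, 1), (3, 2), (3, 3)]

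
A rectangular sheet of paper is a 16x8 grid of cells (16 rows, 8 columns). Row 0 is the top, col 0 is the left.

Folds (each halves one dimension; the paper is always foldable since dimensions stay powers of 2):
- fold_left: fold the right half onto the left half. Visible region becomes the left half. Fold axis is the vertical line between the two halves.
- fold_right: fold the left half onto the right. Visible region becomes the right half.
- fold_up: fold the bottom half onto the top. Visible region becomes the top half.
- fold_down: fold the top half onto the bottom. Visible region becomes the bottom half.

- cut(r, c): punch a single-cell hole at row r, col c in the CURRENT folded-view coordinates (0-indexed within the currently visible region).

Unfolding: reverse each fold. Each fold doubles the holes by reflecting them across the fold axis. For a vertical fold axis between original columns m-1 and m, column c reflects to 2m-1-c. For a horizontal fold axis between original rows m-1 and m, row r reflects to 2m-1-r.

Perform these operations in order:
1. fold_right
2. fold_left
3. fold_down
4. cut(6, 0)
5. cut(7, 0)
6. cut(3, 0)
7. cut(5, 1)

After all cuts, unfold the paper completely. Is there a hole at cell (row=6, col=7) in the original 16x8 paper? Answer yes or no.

Answer: no

Derivation:
Op 1 fold_right: fold axis v@4; visible region now rows[0,16) x cols[4,8) = 16x4
Op 2 fold_left: fold axis v@6; visible region now rows[0,16) x cols[4,6) = 16x2
Op 3 fold_down: fold axis h@8; visible region now rows[8,16) x cols[4,6) = 8x2
Op 4 cut(6, 0): punch at orig (14,4); cuts so far [(14, 4)]; region rows[8,16) x cols[4,6) = 8x2
Op 5 cut(7, 0): punch at orig (15,4); cuts so far [(14, 4), (15, 4)]; region rows[8,16) x cols[4,6) = 8x2
Op 6 cut(3, 0): punch at orig (11,4); cuts so far [(11, 4), (14, 4), (15, 4)]; region rows[8,16) x cols[4,6) = 8x2
Op 7 cut(5, 1): punch at orig (13,5); cuts so far [(11, 4), (13, 5), (14, 4), (15, 4)]; region rows[8,16) x cols[4,6) = 8x2
Unfold 1 (reflect across h@8): 8 holes -> [(0, 4), (1, 4), (2, 5), (4, 4), (11, 4), (13, 5), (14, 4), (15, 4)]
Unfold 2 (reflect across v@6): 16 holes -> [(0, 4), (0, 7), (1, 4), (1, 7), (2, 5), (2, 6), (4, 4), (4, 7), (11, 4), (11, 7), (13, 5), (13, 6), (14, 4), (14, 7), (15, 4), (15, 7)]
Unfold 3 (reflect across v@4): 32 holes -> [(0, 0), (0, 3), (0, 4), (0, 7), (1, 0), (1, 3), (1, 4), (1, 7), (2, 1), (2, 2), (2, 5), (2, 6), (4, 0), (4, 3), (4, 4), (4, 7), (11, 0), (11, 3), (11, 4), (11, 7), (13, 1), (13, 2), (13, 5), (13, 6), (14, 0), (14, 3), (14, 4), (14, 7), (15, 0), (15, 3), (15, 4), (15, 7)]
Holes: [(0, 0), (0, 3), (0, 4), (0, 7), (1, 0), (1, 3), (1, 4), (1, 7), (2, 1), (2, 2), (2, 5), (2, 6), (4, 0), (4, 3), (4, 4), (4, 7), (11, 0), (11, 3), (11, 4), (11, 7), (13, 1), (13, 2), (13, 5), (13, 6), (14, 0), (14, 3), (14, 4), (14, 7), (15, 0), (15, 3), (15, 4), (15, 7)]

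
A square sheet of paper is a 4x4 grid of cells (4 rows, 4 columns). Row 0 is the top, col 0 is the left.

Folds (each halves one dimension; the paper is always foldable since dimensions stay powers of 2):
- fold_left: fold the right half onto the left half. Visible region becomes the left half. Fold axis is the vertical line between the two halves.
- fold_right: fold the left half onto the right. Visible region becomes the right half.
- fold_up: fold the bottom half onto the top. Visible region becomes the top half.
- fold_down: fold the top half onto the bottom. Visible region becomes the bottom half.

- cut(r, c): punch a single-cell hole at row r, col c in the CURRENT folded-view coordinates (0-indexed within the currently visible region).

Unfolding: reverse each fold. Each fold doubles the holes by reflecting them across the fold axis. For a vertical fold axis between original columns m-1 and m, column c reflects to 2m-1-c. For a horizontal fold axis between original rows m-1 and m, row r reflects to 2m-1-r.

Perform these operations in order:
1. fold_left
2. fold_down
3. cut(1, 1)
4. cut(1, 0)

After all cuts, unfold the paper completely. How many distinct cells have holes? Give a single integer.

Op 1 fold_left: fold axis v@2; visible region now rows[0,4) x cols[0,2) = 4x2
Op 2 fold_down: fold axis h@2; visible region now rows[2,4) x cols[0,2) = 2x2
Op 3 cut(1, 1): punch at orig (3,1); cuts so far [(3, 1)]; region rows[2,4) x cols[0,2) = 2x2
Op 4 cut(1, 0): punch at orig (3,0); cuts so far [(3, 0), (3, 1)]; region rows[2,4) x cols[0,2) = 2x2
Unfold 1 (reflect across h@2): 4 holes -> [(0, 0), (0, 1), (3, 0), (3, 1)]
Unfold 2 (reflect across v@2): 8 holes -> [(0, 0), (0, 1), (0, 2), (0, 3), (3, 0), (3, 1), (3, 2), (3, 3)]

Answer: 8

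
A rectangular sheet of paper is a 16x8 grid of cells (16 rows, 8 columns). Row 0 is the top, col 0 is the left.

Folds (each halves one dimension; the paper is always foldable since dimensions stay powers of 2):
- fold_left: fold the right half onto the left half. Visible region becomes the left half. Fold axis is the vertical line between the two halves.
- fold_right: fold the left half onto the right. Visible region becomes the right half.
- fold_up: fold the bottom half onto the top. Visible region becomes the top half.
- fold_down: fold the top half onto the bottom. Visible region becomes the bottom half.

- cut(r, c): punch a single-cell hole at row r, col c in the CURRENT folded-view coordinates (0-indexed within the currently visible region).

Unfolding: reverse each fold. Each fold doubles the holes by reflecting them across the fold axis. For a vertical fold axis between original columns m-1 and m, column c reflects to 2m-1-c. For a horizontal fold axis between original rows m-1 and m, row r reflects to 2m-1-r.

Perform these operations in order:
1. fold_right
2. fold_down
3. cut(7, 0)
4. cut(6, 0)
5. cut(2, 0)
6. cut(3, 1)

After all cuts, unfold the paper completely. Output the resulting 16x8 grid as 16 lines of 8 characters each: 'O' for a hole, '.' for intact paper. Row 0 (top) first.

Op 1 fold_right: fold axis v@4; visible region now rows[0,16) x cols[4,8) = 16x4
Op 2 fold_down: fold axis h@8; visible region now rows[8,16) x cols[4,8) = 8x4
Op 3 cut(7, 0): punch at orig (15,4); cuts so far [(15, 4)]; region rows[8,16) x cols[4,8) = 8x4
Op 4 cut(6, 0): punch at orig (14,4); cuts so far [(14, 4), (15, 4)]; region rows[8,16) x cols[4,8) = 8x4
Op 5 cut(2, 0): punch at orig (10,4); cuts so far [(10, 4), (14, 4), (15, 4)]; region rows[8,16) x cols[4,8) = 8x4
Op 6 cut(3, 1): punch at orig (11,5); cuts so far [(10, 4), (11, 5), (14, 4), (15, 4)]; region rows[8,16) x cols[4,8) = 8x4
Unfold 1 (reflect across h@8): 8 holes -> [(0, 4), (1, 4), (4, 5), (5, 4), (10, 4), (11, 5), (14, 4), (15, 4)]
Unfold 2 (reflect across v@4): 16 holes -> [(0, 3), (0, 4), (1, 3), (1, 4), (4, 2), (4, 5), (5, 3), (5, 4), (10, 3), (10, 4), (11, 2), (11, 5), (14, 3), (14, 4), (15, 3), (15, 4)]

Answer: ...OO...
...OO...
........
........
..O..O..
...OO...
........
........
........
........
...OO...
..O..O..
........
........
...OO...
...OO...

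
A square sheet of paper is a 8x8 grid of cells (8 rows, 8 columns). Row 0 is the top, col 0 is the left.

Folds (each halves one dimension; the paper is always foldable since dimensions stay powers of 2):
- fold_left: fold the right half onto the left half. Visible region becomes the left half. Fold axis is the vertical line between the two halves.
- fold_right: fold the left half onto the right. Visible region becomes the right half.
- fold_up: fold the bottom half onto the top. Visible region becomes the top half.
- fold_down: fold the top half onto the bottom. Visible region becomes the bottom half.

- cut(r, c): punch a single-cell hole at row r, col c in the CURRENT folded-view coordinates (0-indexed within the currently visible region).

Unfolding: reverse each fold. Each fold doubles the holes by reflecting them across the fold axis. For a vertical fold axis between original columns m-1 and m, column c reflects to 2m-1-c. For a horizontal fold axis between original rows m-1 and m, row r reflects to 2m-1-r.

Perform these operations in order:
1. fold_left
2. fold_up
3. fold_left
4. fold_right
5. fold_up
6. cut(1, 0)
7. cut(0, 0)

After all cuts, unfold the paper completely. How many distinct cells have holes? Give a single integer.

Op 1 fold_left: fold axis v@4; visible region now rows[0,8) x cols[0,4) = 8x4
Op 2 fold_up: fold axis h@4; visible region now rows[0,4) x cols[0,4) = 4x4
Op 3 fold_left: fold axis v@2; visible region now rows[0,4) x cols[0,2) = 4x2
Op 4 fold_right: fold axis v@1; visible region now rows[0,4) x cols[1,2) = 4x1
Op 5 fold_up: fold axis h@2; visible region now rows[0,2) x cols[1,2) = 2x1
Op 6 cut(1, 0): punch at orig (1,1); cuts so far [(1, 1)]; region rows[0,2) x cols[1,2) = 2x1
Op 7 cut(0, 0): punch at orig (0,1); cuts so far [(0, 1), (1, 1)]; region rows[0,2) x cols[1,2) = 2x1
Unfold 1 (reflect across h@2): 4 holes -> [(0, 1), (1, 1), (2, 1), (3, 1)]
Unfold 2 (reflect across v@1): 8 holes -> [(0, 0), (0, 1), (1, 0), (1, 1), (2, 0), (2, 1), (3, 0), (3, 1)]
Unfold 3 (reflect across v@2): 16 holes -> [(0, 0), (0, 1), (0, 2), (0, 3), (1, 0), (1, 1), (1, 2), (1, 3), (2, 0), (2, 1), (2, 2), (2, 3), (3, 0), (3, 1), (3, 2), (3, 3)]
Unfold 4 (reflect across h@4): 32 holes -> [(0, 0), (0, 1), (0, 2), (0, 3), (1, 0), (1, 1), (1, 2), (1, 3), (2, 0), (2, 1), (2, 2), (2, 3), (3, 0), (3, 1), (3, 2), (3, 3), (4, 0), (4, 1), (4, 2), (4, 3), (5, 0), (5, 1), (5, 2), (5, 3), (6, 0), (6, 1), (6, 2), (6, 3), (7, 0), (7, 1), (7, 2), (7, 3)]
Unfold 5 (reflect across v@4): 64 holes -> [(0, 0), (0, 1), (0, 2), (0, 3), (0, 4), (0, 5), (0, 6), (0, 7), (1, 0), (1, 1), (1, 2), (1, 3), (1, 4), (1, 5), (1, 6), (1, 7), (2, 0), (2, 1), (2, 2), (2, 3), (2, 4), (2, 5), (2, 6), (2, 7), (3, 0), (3, 1), (3, 2), (3, 3), (3, 4), (3, 5), (3, 6), (3, 7), (4, 0), (4, 1), (4, 2), (4, 3), (4, 4), (4, 5), (4, 6), (4, 7), (5, 0), (5, 1), (5, 2), (5, 3), (5, 4), (5, 5), (5, 6), (5, 7), (6, 0), (6, 1), (6, 2), (6, 3), (6, 4), (6, 5), (6, 6), (6, 7), (7, 0), (7, 1), (7, 2), (7, 3), (7, 4), (7, 5), (7, 6), (7, 7)]

Answer: 64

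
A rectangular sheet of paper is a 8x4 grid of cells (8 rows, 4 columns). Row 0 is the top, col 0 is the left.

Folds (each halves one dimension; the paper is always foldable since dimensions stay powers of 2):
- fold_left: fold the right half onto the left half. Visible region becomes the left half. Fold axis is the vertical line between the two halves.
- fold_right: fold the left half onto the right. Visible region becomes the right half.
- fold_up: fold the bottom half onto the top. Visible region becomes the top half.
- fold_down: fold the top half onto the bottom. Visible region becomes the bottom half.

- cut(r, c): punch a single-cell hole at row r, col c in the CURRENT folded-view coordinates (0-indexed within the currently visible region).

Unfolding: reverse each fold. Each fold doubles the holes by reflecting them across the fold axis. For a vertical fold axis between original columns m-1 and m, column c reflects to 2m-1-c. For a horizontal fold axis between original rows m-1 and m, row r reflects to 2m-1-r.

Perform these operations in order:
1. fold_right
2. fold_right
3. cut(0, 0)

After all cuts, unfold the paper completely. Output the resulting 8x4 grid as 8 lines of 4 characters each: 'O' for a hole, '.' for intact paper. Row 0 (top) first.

Op 1 fold_right: fold axis v@2; visible region now rows[0,8) x cols[2,4) = 8x2
Op 2 fold_right: fold axis v@3; visible region now rows[0,8) x cols[3,4) = 8x1
Op 3 cut(0, 0): punch at orig (0,3); cuts so far [(0, 3)]; region rows[0,8) x cols[3,4) = 8x1
Unfold 1 (reflect across v@3): 2 holes -> [(0, 2), (0, 3)]
Unfold 2 (reflect across v@2): 4 holes -> [(0, 0), (0, 1), (0, 2), (0, 3)]

Answer: OOOO
....
....
....
....
....
....
....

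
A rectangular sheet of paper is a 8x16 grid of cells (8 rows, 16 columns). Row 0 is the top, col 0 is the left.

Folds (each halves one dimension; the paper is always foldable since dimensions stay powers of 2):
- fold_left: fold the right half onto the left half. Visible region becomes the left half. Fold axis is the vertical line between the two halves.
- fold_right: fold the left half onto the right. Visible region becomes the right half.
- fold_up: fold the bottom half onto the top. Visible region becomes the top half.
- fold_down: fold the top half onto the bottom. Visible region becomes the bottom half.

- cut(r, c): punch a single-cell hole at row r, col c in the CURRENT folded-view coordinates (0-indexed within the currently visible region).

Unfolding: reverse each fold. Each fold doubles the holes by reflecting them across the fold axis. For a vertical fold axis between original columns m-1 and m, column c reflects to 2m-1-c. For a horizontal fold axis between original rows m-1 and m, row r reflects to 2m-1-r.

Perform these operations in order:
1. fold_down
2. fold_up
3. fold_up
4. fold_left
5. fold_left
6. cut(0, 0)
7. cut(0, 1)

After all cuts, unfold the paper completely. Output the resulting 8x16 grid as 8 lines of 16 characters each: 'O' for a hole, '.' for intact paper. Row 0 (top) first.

Answer: OO....OOOO....OO
OO....OOOO....OO
OO....OOOO....OO
OO....OOOO....OO
OO....OOOO....OO
OO....OOOO....OO
OO....OOOO....OO
OO....OOOO....OO

Derivation:
Op 1 fold_down: fold axis h@4; visible region now rows[4,8) x cols[0,16) = 4x16
Op 2 fold_up: fold axis h@6; visible region now rows[4,6) x cols[0,16) = 2x16
Op 3 fold_up: fold axis h@5; visible region now rows[4,5) x cols[0,16) = 1x16
Op 4 fold_left: fold axis v@8; visible region now rows[4,5) x cols[0,8) = 1x8
Op 5 fold_left: fold axis v@4; visible region now rows[4,5) x cols[0,4) = 1x4
Op 6 cut(0, 0): punch at orig (4,0); cuts so far [(4, 0)]; region rows[4,5) x cols[0,4) = 1x4
Op 7 cut(0, 1): punch at orig (4,1); cuts so far [(4, 0), (4, 1)]; region rows[4,5) x cols[0,4) = 1x4
Unfold 1 (reflect across v@4): 4 holes -> [(4, 0), (4, 1), (4, 6), (4, 7)]
Unfold 2 (reflect across v@8): 8 holes -> [(4, 0), (4, 1), (4, 6), (4, 7), (4, 8), (4, 9), (4, 14), (4, 15)]
Unfold 3 (reflect across h@5): 16 holes -> [(4, 0), (4, 1), (4, 6), (4, 7), (4, 8), (4, 9), (4, 14), (4, 15), (5, 0), (5, 1), (5, 6), (5, 7), (5, 8), (5, 9), (5, 14), (5, 15)]
Unfold 4 (reflect across h@6): 32 holes -> [(4, 0), (4, 1), (4, 6), (4, 7), (4, 8), (4, 9), (4, 14), (4, 15), (5, 0), (5, 1), (5, 6), (5, 7), (5, 8), (5, 9), (5, 14), (5, 15), (6, 0), (6, 1), (6, 6), (6, 7), (6, 8), (6, 9), (6, 14), (6, 15), (7, 0), (7, 1), (7, 6), (7, 7), (7, 8), (7, 9), (7, 14), (7, 15)]
Unfold 5 (reflect across h@4): 64 holes -> [(0, 0), (0, 1), (0, 6), (0, 7), (0, 8), (0, 9), (0, 14), (0, 15), (1, 0), (1, 1), (1, 6), (1, 7), (1, 8), (1, 9), (1, 14), (1, 15), (2, 0), (2, 1), (2, 6), (2, 7), (2, 8), (2, 9), (2, 14), (2, 15), (3, 0), (3, 1), (3, 6), (3, 7), (3, 8), (3, 9), (3, 14), (3, 15), (4, 0), (4, 1), (4, 6), (4, 7), (4, 8), (4, 9), (4, 14), (4, 15), (5, 0), (5, 1), (5, 6), (5, 7), (5, 8), (5, 9), (5, 14), (5, 15), (6, 0), (6, 1), (6, 6), (6, 7), (6, 8), (6, 9), (6, 14), (6, 15), (7, 0), (7, 1), (7, 6), (7, 7), (7, 8), (7, 9), (7, 14), (7, 15)]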